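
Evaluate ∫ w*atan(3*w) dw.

Use integration by parts with u = arctan(3*w), dv = w dw.
Then du = 3/(9*w**2 + 1) dw.

w**2*atan(3*w)/2 - w/6 + atan(3*w)/18 + C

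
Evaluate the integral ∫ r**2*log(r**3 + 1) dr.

Let u = r**3 + 1, so du = (3*r**2) dr.
The integral becomes (1/3)·∫ log(u) du; integrate by parts with u′=log(u), dv′=du.

r**3*log(r**3 + 1)/3 - r**3/3 + log(r**3 + 1)/3 + C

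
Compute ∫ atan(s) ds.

s*atan(s) - log(s**2 + 1)/2 + C

Use integration by parts with u = arctan(s), dv = ds.
Then du = 1/(s**2 + 1) ds.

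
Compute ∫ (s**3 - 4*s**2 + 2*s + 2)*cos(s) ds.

s**3*sin(s) - 4*s**2*sin(s) + 3*s**2*cos(s) - 4*s*sin(s) - 8*s*cos(s) + 10*sin(s) - 4*cos(s) + C

Use integration by parts with u = s**3 - 4*s**2 + 2*s + 2, dv = cos(s) ds, so v = sin(s).
Apply parts 3 times (tabular method): alternate signs, differentiate u down to 0, integrate dv up.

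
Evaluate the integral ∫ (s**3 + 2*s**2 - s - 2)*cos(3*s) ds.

s**3*sin(3*s)/3 + 2*s**2*sin(3*s)/3 + s**2*cos(3*s)/3 - 5*s*sin(3*s)/9 + 4*s*cos(3*s)/9 - 22*sin(3*s)/27 - 5*cos(3*s)/27 + C

Use integration by parts with u = s**3 + 2*s**2 - s - 2, dv = cos(3*s) ds, so v = sin(3*s)/3.
Apply parts 3 times (tabular method): alternate signs, differentiate u down to 0, integrate dv up.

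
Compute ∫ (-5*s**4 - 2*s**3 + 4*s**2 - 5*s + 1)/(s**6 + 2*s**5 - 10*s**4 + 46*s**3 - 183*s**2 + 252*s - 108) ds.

Factor the denominator: (s - 2)*(s - 1)**2*(s + 6)*(s**2 + 9).
Partial-fraction decomposition: (752*s - 10443)/(5850*(s**2 + 9)) + 839/(2520*(s + 6)) + 69/(175*(s - 1)) + 1/(10*(s - 1)**2) - 89/(104*(s - 2)).
Integrate each term; A/(s−a) gives A·log|s−a|; the (Bs+D)/(s²+p²) term gives a log and an atan.

-89*log(s - 2)/104 + 69*log(s - 1)/175 + 839*log(s + 6)/2520 + 188*log(s**2 + 9)/2925 - 3481*atan(s/3)/5850 - 1/(10*s - 10) + C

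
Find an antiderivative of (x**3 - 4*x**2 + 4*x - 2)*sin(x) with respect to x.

Use integration by parts with u = x**3 - 4*x**2 + 4*x - 2, dv = sin(x) dx, so v = -cos(x).
Apply parts 3 times (tabular method): alternate signs, differentiate u down to 0, integrate dv up.

-x**3*cos(x) + 3*x**2*sin(x) + 4*x**2*cos(x) - 8*x*sin(x) + 2*x*cos(x) - 2*sin(x) - 6*cos(x) + C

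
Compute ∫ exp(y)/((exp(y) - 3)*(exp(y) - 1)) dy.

Let u = e^y, du = e^y dy.
The integral becomes ∫ du/((u-1)(u-3)); decompose into partial fractions.

log(exp(y) - 3)/2 - log(exp(y) - 1)/2 + C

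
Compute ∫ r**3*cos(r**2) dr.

r**2*sin(r**2)/2 + cos(r**2)/2 + C

Let u = r², du = 2r dr; rewrite as (1/2)∫ u^1·cos(1u) du.
Now integrate by parts 1 time.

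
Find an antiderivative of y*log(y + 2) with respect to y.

y**2*log(y + 2)/2 - y**2/4 + y - 2*log(y + 2) + C

Use integration by parts with u = log(y + 2), dv = y dy.
Then du = 1/(y + 2) dy and v = y**2/2.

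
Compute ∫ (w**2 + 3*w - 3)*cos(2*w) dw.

Use integration by parts with u = w**2 + 3*w - 3, dv = cos(2*w) dw, so v = sin(2*w)/2.
Apply parts 2 times (tabular method): alternate signs, differentiate u down to 0, integrate dv up.

w**2*sin(2*w)/2 + 3*w*sin(2*w)/2 + w*cos(2*w)/2 - 7*sin(2*w)/4 + 3*cos(2*w)/4 + C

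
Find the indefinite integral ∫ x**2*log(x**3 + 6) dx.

Let u = x**3 + 6, so du = (3*x**2) dx.
The integral becomes (1/3)·∫ log(u) du; integrate by parts with u′=log(u), dv′=du.

x**3*log(x**3 + 6)/3 - x**3/3 + 2*log(x**3 + 6) + C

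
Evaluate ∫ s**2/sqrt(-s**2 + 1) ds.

Substitute s = sin(θ), so ds = cos(θ) dθ and the radical becomes sqrt(-s**2 + 1) = cos(θ) by the Pythagorean identity.
Integrate the resulting trig expression in θ, then back-substitute θ = asin(s), sin(θ) = s, cos(θ) = sqrt(-s**2 + 1) (absorbing any constant into C).

-s*sqrt(-s**2 + 1)/2 + asin(s)/2 + C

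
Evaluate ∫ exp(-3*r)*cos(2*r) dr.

2*exp(-3*r)*sin(2*r)/13 - 3*exp(-3*r)*cos(2*r)/13 + C

Let I denote the integral. Integrate by parts with u = cos(2*r), dv = exp(-3*r) dr, so v = -exp(-3*r)/3: I = -exp(-3*r)*cos(2*r)/3 − (2/3)·∫ exp(-3*r)*sin(2*r) dr.
Apply parts again with u = sin(2*r), dv = exp(-3*r) dr: ∫ exp(-3*r)*sin(2*r) dr = -exp(-3*r)*sin(2*r)/3 + (2/3)·I. Substituting back brings back I: I = 2*exp(-3*r)*sin(2*r)/9 - exp(-3*r)*cos(2*r)/3 − (4/9)·I.
Solving for I: (1 + 4/9)·I equals the remaining terms, so I = (9/13)·(2*exp(-3*r)*sin(2*r)/9 - exp(-3*r)*cos(2*r)/3).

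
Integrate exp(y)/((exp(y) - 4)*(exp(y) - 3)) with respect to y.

Let u = e^y, du = e^y dy.
The integral becomes ∫ du/((u-4)(u-3)); decompose into partial fractions.

log(exp(y) - 4) - log(exp(y) - 3) + C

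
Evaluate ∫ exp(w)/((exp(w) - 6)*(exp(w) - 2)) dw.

Let u = e^w, du = e^w dw.
The integral becomes ∫ du/((u-2)(u-6)); decompose into partial fractions.

log(exp(w) - 6)/4 - log(exp(w) - 2)/4 + C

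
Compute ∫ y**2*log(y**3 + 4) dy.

y**3*log(y**3 + 4)/3 - y**3/3 + 4*log(y**3 + 4)/3 + C

Let u = y**3 + 4, so du = (3*y**2) dy.
The integral becomes (1/3)·∫ log(u) du; integrate by parts with u′=log(u), dv′=du.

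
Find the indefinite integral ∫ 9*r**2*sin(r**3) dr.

-3*cos(r**3) + C

Let u = r**3, so du = (3*r**2) dr.
Rewriting, the integral becomes 3·∫ sin(u) du = 3·-cos(u).
Substituting back, u = r**3.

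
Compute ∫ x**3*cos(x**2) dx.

Let u = x², du = 2x dx; rewrite as (1/2)∫ u^1·cos(1u) du.
Now integrate by parts 1 time.

x**2*sin(x**2)/2 + cos(x**2)/2 + C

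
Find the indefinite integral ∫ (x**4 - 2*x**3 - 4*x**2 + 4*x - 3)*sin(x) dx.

-x**4*cos(x) + 4*x**3*sin(x) + 2*x**3*cos(x) - 6*x**2*sin(x) + 16*x**2*cos(x) - 32*x*sin(x) - 16*x*cos(x) + 16*sin(x) - 29*cos(x) + C

Use integration by parts with u = x**4 - 2*x**3 - 4*x**2 + 4*x - 3, dv = sin(x) dx, so v = -cos(x).
Apply parts 4 times (tabular method): alternate signs, differentiate u down to 0, integrate dv up.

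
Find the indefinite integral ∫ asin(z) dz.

z*asin(z) + sqrt(-z**2 + 1) + C

Use integration by parts with u = arcsin(z), dv = dz.
Then du = 1/sqrt(-z**2 + 1) dz.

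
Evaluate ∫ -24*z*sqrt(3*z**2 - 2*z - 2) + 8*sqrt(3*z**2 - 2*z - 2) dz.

-8*(3*z**2 - 2*z - 2)**(3/2)/3 + C

Let u = 3*z**2 - 2*z - 2, so du = (6*z - 2) dz.
Rewriting, the integral becomes -4·∫ √u du = -4·(2/3)u^(3/2).
Substituting back, u = 3*z**2 - 2*z - 2.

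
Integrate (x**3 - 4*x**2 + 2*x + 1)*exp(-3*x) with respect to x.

Use integration by parts with u = x**3 - 4*x**2 + 2*x + 1, dv = exp(-3*x) dx, so v = -exp(-3*x)/3.
Apply parts 3 times (tabular method): alternate signs, differentiate u down to 0, integrate dv up.

(-x**3 + 3*x**2 - 1)*exp(-3*x)/3 + C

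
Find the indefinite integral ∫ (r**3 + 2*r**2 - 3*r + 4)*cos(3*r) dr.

Use integration by parts with u = r**3 + 2*r**2 - 3*r + 4, dv = cos(3*r) dr, so v = sin(3*r)/3.
Apply parts 3 times (tabular method): alternate signs, differentiate u down to 0, integrate dv up.

r**3*sin(3*r)/3 + 2*r**2*sin(3*r)/3 + r**2*cos(3*r)/3 - 11*r*sin(3*r)/9 + 4*r*cos(3*r)/9 + 32*sin(3*r)/27 - 11*cos(3*r)/27 + C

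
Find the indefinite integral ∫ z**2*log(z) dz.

z**3*log(z)/3 - z**3/9 + C

Use integration by parts with u = log(z), dv = z**2 dz.
Then du = 1/z dz and v = z**3/3.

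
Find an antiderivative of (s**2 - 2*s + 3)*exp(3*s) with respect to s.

(9*s**2 - 24*s + 35)*exp(3*s)/27 + C

Use integration by parts with u = s**2 - 2*s + 3, dv = exp(3*s) ds, so v = exp(3*s)/3.
Apply parts 2 times (tabular method): alternate signs, differentiate u down to 0, integrate dv up.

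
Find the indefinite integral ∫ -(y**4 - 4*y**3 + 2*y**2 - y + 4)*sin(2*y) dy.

y**4*cos(2*y)/2 - y**3*sin(2*y) - 2*y**3*cos(2*y) + 3*y**2*sin(2*y) - y**2*cos(2*y)/2 + y*sin(2*y)/2 + 5*y*cos(2*y)/2 - 5*sin(2*y)/4 + 9*cos(2*y)/4 + C

Use integration by parts with u = y**4 - 4*y**3 + 2*y**2 - y + 4, dv = -sin(2*y) dy, so v = cos(2*y)/2.
Apply parts 4 times (tabular method): alternate signs, differentiate u down to 0, integrate dv up.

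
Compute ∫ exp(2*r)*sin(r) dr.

2*exp(2*r)*sin(r)/5 - exp(2*r)*cos(r)/5 + C

Let I denote the integral. Integrate by parts with u = sin(r), dv = exp(2*r) dr, so v = exp(2*r)/2: I = exp(2*r)*sin(r)/2 − (1/2)·∫ exp(2*r)*cos(r) dr.
Apply parts again with u = cos(r), dv = exp(2*r) dr: ∫ exp(2*r)*cos(r) dr = exp(2*r)*cos(r)/2 + (1/2)·I. Substituting back brings back I: I = exp(2*r)*sin(r)/2 - exp(2*r)*cos(r)/4 − (1/4)·I.
Solving for I: (1 + 1/4)·I equals the remaining terms, so I = (4/5)·(exp(2*r)*sin(r)/2 - exp(2*r)*cos(r)/4).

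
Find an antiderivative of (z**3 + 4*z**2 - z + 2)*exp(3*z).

(z**3 + 3*z**2 - 3*z + 3)*exp(3*z)/3 + C

Use integration by parts with u = z**3 + 4*z**2 - z + 2, dv = exp(3*z) dz, so v = exp(3*z)/3.
Apply parts 3 times (tabular method): alternate signs, differentiate u down to 0, integrate dv up.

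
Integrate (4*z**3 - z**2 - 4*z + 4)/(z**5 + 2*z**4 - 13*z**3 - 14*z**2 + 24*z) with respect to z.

log(z)/6 + 13*log(z - 3)/30 - log(z - 1)/10 + 2*log(z + 2)/5 - 9*log(z + 4)/10 + C

Factor the denominator: z*(z - 3)*(z - 1)*(z + 2)*(z + 4).
Partial-fraction decomposition: -9/(10*(z + 4)) + 2/(5*(z + 2)) - 1/(10*(z - 1)) + 13/(30*(z - 3)) + 1/(6*z).
Integrate each term: A/(z−a) contributes A·log|z−a|.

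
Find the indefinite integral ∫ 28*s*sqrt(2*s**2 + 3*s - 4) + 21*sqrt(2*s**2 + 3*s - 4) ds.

14*(2*s**2 + 3*s - 4)**(3/2)/3 + C

Let u = 2*s**2 + 3*s - 4, so du = (4*s + 3) ds.
Rewriting, the integral becomes 7·∫ √u du = 7·(2/3)u^(3/2).
Substituting back, u = 2*s**2 + 3*s - 4.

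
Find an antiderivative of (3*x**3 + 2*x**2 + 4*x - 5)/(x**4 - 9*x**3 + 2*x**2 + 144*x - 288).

Factor the denominator: (x - 6)*(x - 4)*(x - 3)*(x + 4).
Partial-fraction decomposition: 181/(560*(x + 4)) + 106/(21*(x - 3)) - 235/(16*(x - 4)) + 739/(60*(x - 6)).
Integrate each term: A/(x−a) contributes A·log|x−a|.

739*log(x - 6)/60 - 235*log(x - 4)/16 + 106*log(x - 3)/21 + 181*log(x + 4)/560 + C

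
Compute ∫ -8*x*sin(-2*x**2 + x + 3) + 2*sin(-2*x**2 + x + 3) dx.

Let u = 2*x**2 - x - 3, so du = (4*x - 1) dx.
Rewriting, the integral becomes 2·∫ sin(u) du = 2·-cos(u).
Substituting back, u = 2*x**2 - x - 3.

-2*cos(-2*x**2 + x + 3) + C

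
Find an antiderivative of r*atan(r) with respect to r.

r**2*atan(r)/2 - r/2 + atan(r)/2 + C

Use integration by parts with u = arctan(r), dv = r dr.
Then du = 1/(r**2 + 1) dr.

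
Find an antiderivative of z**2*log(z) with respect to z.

Use integration by parts with u = log(z), dv = z**2 dz.
Then du = 1/z dz and v = z**3/3.

z**3*log(z)/3 - z**3/9 + C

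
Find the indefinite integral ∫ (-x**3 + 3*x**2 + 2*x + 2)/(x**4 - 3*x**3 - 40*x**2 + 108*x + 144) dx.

-47*log(x - 6)/84 + 3*log(x - 4)/50 + 4*log(x + 1)/175 - 157*log(x + 6)/300 + C

Factor the denominator: (x - 6)*(x - 4)*(x + 1)*(x + 6).
Partial-fraction decomposition: -157/(300*(x + 6)) + 4/(175*(x + 1)) + 3/(50*(x - 4)) - 47/(84*(x - 6)).
Integrate each term: A/(x−a) contributes A·log|x−a|.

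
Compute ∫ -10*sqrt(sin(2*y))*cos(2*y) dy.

Let u = sin(2*y), so du = (2*cos(2*y)) dy.
Rewriting, the integral becomes -5·∫ √u du = -5·(2/3)u^(3/2).
Substituting back, u = sin(2*y).

-10*sin(2*y)**(3/2)/3 + C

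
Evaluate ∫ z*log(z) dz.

Use integration by parts with u = log(z), dv = z dz.
Then du = 1/z dz and v = z**2/2.

z**2*log(z)/2 - z**2/4 + C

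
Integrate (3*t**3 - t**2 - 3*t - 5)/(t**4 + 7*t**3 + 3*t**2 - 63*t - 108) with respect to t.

Factor the denominator: (t - 3)*(t + 3)**2*(t + 4).
Partial-fraction decomposition: 201/(7*(t + 4)) - 467/(18*(t + 3)) + 43/(3*(t + 3)**2) + 29/(126*(t - 3)).
Integrate each term; A/(t−a) gives A·log|t−a|; A/(t−a)² gives −A/(t−a).

29*log(t - 3)/126 - 467*log(t + 3)/18 + 201*log(t + 4)/7 - 43/(3*t + 9) + C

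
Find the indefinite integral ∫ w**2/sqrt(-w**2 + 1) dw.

-w*sqrt(-w**2 + 1)/2 + asin(w)/2 + C

Substitute w = sin(θ), so dw = cos(θ) dθ and the radical becomes sqrt(-w**2 + 1) = cos(θ) by the Pythagorean identity.
Integrate the resulting trig expression in θ, then back-substitute θ = asin(w), sin(θ) = w, cos(θ) = sqrt(-w**2 + 1) (absorbing any constant into C).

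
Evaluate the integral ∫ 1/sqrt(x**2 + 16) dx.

Substitute x = 4·tan(θ), so dx = 4·sec(θ)^2 dθ and the radical becomes sqrt(x**2 + 16) = 4·sec(θ) by the Pythagorean identity.
Integrate the resulting trig expression in θ, then back-substitute tan(θ) = x/4, sec(θ) = sqrt(x**2 + 16)/4 (absorbing any constant into C).

log(x + sqrt(x**2 + 16)) + C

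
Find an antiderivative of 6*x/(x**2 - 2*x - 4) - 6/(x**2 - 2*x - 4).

Let u = x**2 - 2*x - 4, so du = (2*x - 2) dx.
Rewriting, the integral becomes 3·∫ 1/u du = 3·log(u).
Substituting back, u = x**2 - 2*x - 4.

3*log(x**2 - 2*x - 4) + C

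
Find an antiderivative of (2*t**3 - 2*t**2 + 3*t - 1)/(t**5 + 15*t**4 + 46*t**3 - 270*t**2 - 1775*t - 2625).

107*log(t - 5)/4800 + 41*log(t + 3)/64 + 707*log(t + 5)/200 - 403*log(t + 7)/96 + 79/(10*t + 50) + C

Factor the denominator: (t - 5)*(t + 3)*(t + 5)**2*(t + 7).
Partial-fraction decomposition: -403/(96*(t + 7)) + 707/(200*(t + 5)) - 79/(10*(t + 5)**2) + 41/(64*(t + 3)) + 107/(4800*(t - 5)).
Integrate each term; A/(t−a) gives A·log|t−a|; A/(t−a)² gives −A/(t−a).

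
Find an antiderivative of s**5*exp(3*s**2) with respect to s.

Let u = s², du = 2s ds; rewrite as (1/2)∫ u^2·exp(3u) du.
Now integrate by parts 2 times.

(9*s**4 - 6*s**2 + 2)*exp(3*s**2)/54 + C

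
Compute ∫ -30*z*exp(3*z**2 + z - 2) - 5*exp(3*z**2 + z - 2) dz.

Let u = 3*z**2 + z - 2, so du = (6*z + 1) dz.
Rewriting, the integral becomes -5·∫ e^u du = -5·e^u.
Substituting back, u = 3*z**2 + z - 2.

-5*exp(3*z**2 + z - 2) + C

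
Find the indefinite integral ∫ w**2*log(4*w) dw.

Use integration by parts with u = log(4*w), dv = w**2 dw.
Then du = 1/w dw and v = w**3/3.

w**3*(log(w) + 2*log(2))/3 - w**3/9 + C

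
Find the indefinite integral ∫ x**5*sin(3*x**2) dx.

-x**4*cos(3*x**2)/6 + x**2*sin(3*x**2)/9 + cos(3*x**2)/27 + C

Let u = x², du = 2x dx; rewrite as (1/2)∫ u^2·sin(3u) du.
Now integrate by parts 2 times.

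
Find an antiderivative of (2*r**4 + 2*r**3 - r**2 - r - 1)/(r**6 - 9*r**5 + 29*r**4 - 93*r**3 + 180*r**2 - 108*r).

log(r)/108 + 2981*log(r - 6)/5400 - 41*log(r - 2)/104 + log(r - 1)/50 - 3283*log(r**2 + 9)/35100 - 3181*atan(r/3)/17550 + C

Factor the denominator: r*(r - 6)*(r - 2)*(r - 1)*(r**2 + 9).
Partial-fraction decomposition: -(3283*r + 9543)/(17550*(r**2 + 9)) + 1/(50*(r - 1)) - 41/(104*(r - 2)) + 2981/(5400*(r - 6)) + 1/(108*r).
Integrate each term; A/(r−a) gives A·log|r−a|; the (Br+D)/(r²+p²) term gives a log and an atan.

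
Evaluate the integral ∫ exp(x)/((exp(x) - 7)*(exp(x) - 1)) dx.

log(exp(x) - 7)/6 - log(exp(x) - 1)/6 + C

Let u = e^x, du = e^x dx.
The integral becomes ∫ du/((u-7)(u-1)); decompose into partial fractions.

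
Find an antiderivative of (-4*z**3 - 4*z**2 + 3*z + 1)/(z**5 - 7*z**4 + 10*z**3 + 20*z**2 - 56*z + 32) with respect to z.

-307*log(z - 4)/72 + 121*log(z - 2)/32 + 4*log(z - 1)/9 + 11*log(z + 2)/288 - 41/(8*z - 16) + C

Factor the denominator: (z - 4)*(z - 2)**2*(z - 1)*(z + 2).
Partial-fraction decomposition: 11/(288*(z + 2)) + 4/(9*(z - 1)) + 121/(32*(z - 2)) + 41/(8*(z - 2)**2) - 307/(72*(z - 4)).
Integrate each term; A/(z−a) gives A·log|z−a|; A/(z−a)² gives −A/(z−a).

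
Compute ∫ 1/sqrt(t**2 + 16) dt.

Substitute t = 4·tan(θ), so dt = 4·sec(θ)^2 dθ and the radical becomes sqrt(t**2 + 16) = 4·sec(θ) by the Pythagorean identity.
Integrate the resulting trig expression in θ, then back-substitute tan(θ) = t/4, sec(θ) = sqrt(t**2 + 16)/4 (absorbing any constant into C).

log(t + sqrt(t**2 + 16)) + C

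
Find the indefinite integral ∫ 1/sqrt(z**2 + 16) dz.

Substitute z = 4·tan(θ), so dz = 4·sec(θ)^2 dθ and the radical becomes sqrt(z**2 + 16) = 4·sec(θ) by the Pythagorean identity.
Integrate the resulting trig expression in θ, then back-substitute tan(θ) = z/4, sec(θ) = sqrt(z**2 + 16)/4 (absorbing any constant into C).

log(z + sqrt(z**2 + 16)) + C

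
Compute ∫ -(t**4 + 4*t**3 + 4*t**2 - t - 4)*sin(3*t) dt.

Use integration by parts with u = t**4 + 4*t**3 + 4*t**2 - t - 4, dv = -sin(3*t) dt, so v = cos(3*t)/3.
Apply parts 4 times (tabular method): alternate signs, differentiate u down to 0, integrate dv up.

t**4*cos(3*t)/3 - 4*t**3*sin(3*t)/9 + 4*t**3*cos(3*t)/3 - 4*t**2*sin(3*t)/3 + 8*t**2*cos(3*t)/9 - 16*t*sin(3*t)/27 - 11*t*cos(3*t)/9 + 11*sin(3*t)/27 - 124*cos(3*t)/81 + C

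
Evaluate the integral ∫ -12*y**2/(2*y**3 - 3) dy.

Let u = 2*y**3 - 3, so du = (6*y**2) dy.
Rewriting, the integral becomes -2·∫ 1/u du = -2·log(u).
Substituting back, u = 2*y**3 - 3.

-2*log(2*y**3 - 3) + C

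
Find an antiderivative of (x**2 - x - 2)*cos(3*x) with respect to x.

Use integration by parts with u = x**2 - x - 2, dv = cos(3*x) dx, so v = sin(3*x)/3.
Apply parts 2 times (tabular method): alternate signs, differentiate u down to 0, integrate dv up.

x**2*sin(3*x)/3 - x*sin(3*x)/3 + 2*x*cos(3*x)/9 - 20*sin(3*x)/27 - cos(3*x)/9 + C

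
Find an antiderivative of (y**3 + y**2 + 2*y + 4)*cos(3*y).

Use integration by parts with u = y**3 + y**2 + 2*y + 4, dv = cos(3*y) dy, so v = sin(3*y)/3.
Apply parts 3 times (tabular method): alternate signs, differentiate u down to 0, integrate dv up.

y**3*sin(3*y)/3 + y**2*sin(3*y)/3 + y**2*cos(3*y)/3 + 4*y*sin(3*y)/9 + 2*y*cos(3*y)/9 + 34*sin(3*y)/27 + 4*cos(3*y)/27 + C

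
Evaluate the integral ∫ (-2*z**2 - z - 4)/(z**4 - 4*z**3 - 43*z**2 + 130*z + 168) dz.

Factor the denominator: (z - 7)*(z - 4)*(z + 1)*(z + 6).
Partial-fraction decomposition: 7/(65*(z + 6)) - 1/(40*(z + 1)) + 4/(15*(z - 4)) - 109/(312*(z - 7)).
Integrate each term: A/(z−a) contributes A·log|z−a|.

-109*log(z - 7)/312 + 4*log(z - 4)/15 - log(z + 1)/40 + 7*log(z + 6)/65 + C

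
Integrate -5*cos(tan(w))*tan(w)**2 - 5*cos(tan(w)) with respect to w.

-5*sin(tan(w)) + C

Let u = tan(w), so du = (tan(w)**2 + 1) dw.
Rewriting, the integral becomes -5·∫ cos(u) du = -5·sin(u).
Substituting back, u = tan(w).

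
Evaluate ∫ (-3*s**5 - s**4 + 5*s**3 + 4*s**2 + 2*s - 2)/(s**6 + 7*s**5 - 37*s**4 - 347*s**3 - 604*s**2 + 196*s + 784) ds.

Factor the denominator: (s - 7)*(s - 1)*(s + 2)**2*(s + 4)*(s + 7).
Partial-fraction decomposition: -3099/(560*(s + 7)) + 85/(22*(s + 4)) - 1573/(2430*(s + 2)) + 5/(27*(s + 2)**2) - 1/(432*(s - 1)) - 50899/(74844*(s - 7)).
Integrate each term; A/(s−a) gives A·log|s−a|; A/(s−a)² gives −A/(s−a).

-50899*log(s - 7)/74844 - log(s - 1)/432 - 1573*log(s + 2)/2430 + 85*log(s + 4)/22 - 3099*log(s + 7)/560 - 5/(27*s + 54) + C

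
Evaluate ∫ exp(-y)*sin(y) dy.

-exp(-y)*sin(y)/2 - exp(-y)*cos(y)/2 + C

Let I denote the integral. Integrate by parts with u = sin(y), dv = exp(-y) dy, so v = -exp(-y): I = -exp(-y)*sin(y) + ∫ exp(-y)*cos(y) dy.
Apply parts again with u = cos(y), dv = exp(-y) dy: ∫ exp(-y)*cos(y) dy = -exp(-y)*cos(y) − I. Substituting back brings back I: I = -exp(-y)*sin(y) - exp(-y)*cos(y) − I.
Solving for I: (1 + 1)·I equals the remaining terms, so I = (1/2)·(-exp(-y)*sin(y) - exp(-y)*cos(y)).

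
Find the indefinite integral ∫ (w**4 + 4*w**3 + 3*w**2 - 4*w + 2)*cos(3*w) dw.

Use integration by parts with u = w**4 + 4*w**3 + 3*w**2 - 4*w + 2, dv = cos(3*w) dw, so v = sin(3*w)/3.
Apply parts 4 times (tabular method): alternate signs, differentiate u down to 0, integrate dv up.

w**4*sin(3*w)/3 + 4*w**3*sin(3*w)/3 + 4*w**3*cos(3*w)/9 + 5*w**2*sin(3*w)/9 + 4*w**2*cos(3*w)/3 - 20*w*sin(3*w)/9 + 10*w*cos(3*w)/27 + 44*sin(3*w)/81 - 20*cos(3*w)/27 + C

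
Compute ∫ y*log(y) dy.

y**2*log(y)/2 - y**2/4 + C

Use integration by parts with u = log(y), dv = y dy.
Then du = 1/y dy and v = y**2/2.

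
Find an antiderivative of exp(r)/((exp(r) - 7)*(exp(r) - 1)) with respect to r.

log(exp(r) - 7)/6 - log(exp(r) - 1)/6 + C

Let u = e^r, du = e^r dr.
The integral becomes ∫ du/((u-1)(u-7)); decompose into partial fractions.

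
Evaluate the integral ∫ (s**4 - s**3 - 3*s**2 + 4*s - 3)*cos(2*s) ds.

s**4*sin(2*s)/2 - s**3*sin(2*s)/2 + s**3*cos(2*s) - 3*s**2*sin(2*s) - 3*s**2*cos(2*s)/4 + 11*s*sin(2*s)/4 - 3*s*cos(2*s) + 11*cos(2*s)/8 + C

Use integration by parts with u = s**4 - s**3 - 3*s**2 + 4*s - 3, dv = cos(2*s) ds, so v = sin(2*s)/2.
Apply parts 4 times (tabular method): alternate signs, differentiate u down to 0, integrate dv up.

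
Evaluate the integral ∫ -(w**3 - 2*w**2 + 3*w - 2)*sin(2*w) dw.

Use integration by parts with u = w**3 - 2*w**2 + 3*w - 2, dv = -sin(2*w) dw, so v = cos(2*w)/2.
Apply parts 3 times (tabular method): alternate signs, differentiate u down to 0, integrate dv up.

w**3*cos(2*w)/2 - 3*w**2*sin(2*w)/4 - w**2*cos(2*w) + w*sin(2*w) + 3*w*cos(2*w)/4 - 3*sin(2*w)/8 - cos(2*w)/2 + C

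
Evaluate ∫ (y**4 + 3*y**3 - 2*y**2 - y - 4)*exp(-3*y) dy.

(-27*y**4 - 117*y**3 - 63*y**2 - 15*y + 103)*exp(-3*y)/81 + C

Use integration by parts with u = y**4 + 3*y**3 - 2*y**2 - y - 4, dv = exp(-3*y) dy, so v = -exp(-3*y)/3.
Apply parts 4 times (tabular method): alternate signs, differentiate u down to 0, integrate dv up.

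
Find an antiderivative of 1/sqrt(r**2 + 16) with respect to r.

log(r + sqrt(r**2 + 16)) + C

Substitute r = 4·tan(θ), so dr = 4·sec(θ)^2 dθ and the radical becomes sqrt(r**2 + 16) = 4·sec(θ) by the Pythagorean identity.
Integrate the resulting trig expression in θ, then back-substitute tan(θ) = r/4, sec(θ) = sqrt(r**2 + 16)/4 (absorbing any constant into C).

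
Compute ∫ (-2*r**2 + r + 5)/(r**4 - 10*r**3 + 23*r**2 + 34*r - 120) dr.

-20*log(r - 5)/7 + 23*log(r - 4)/6 - log(r - 3) + log(r + 2)/42 + C

Factor the denominator: (r - 5)*(r - 4)*(r - 3)*(r + 2).
Partial-fraction decomposition: 1/(42*(r + 2)) - 1/(r - 3) + 23/(6*(r - 4)) - 20/(7*(r - 5)).
Integrate each term: A/(r−a) contributes A·log|r−a|.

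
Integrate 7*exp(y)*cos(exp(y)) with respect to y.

Let u = exp(y), so du = (exp(y)) dy.
Rewriting, the integral becomes 7·∫ cos(u) du = 7·sin(u).
Substituting back, u = exp(y).

7*sin(exp(y)) + C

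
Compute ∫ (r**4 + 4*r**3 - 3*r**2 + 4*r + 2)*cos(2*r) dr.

Use integration by parts with u = r**4 + 4*r**3 - 3*r**2 + 4*r + 2, dv = cos(2*r) dr, so v = sin(2*r)/2.
Apply parts 4 times (tabular method): alternate signs, differentiate u down to 0, integrate dv up.

r**4*sin(2*r)/2 + 2*r**3*sin(2*r) + r**3*cos(2*r) - 3*r**2*sin(2*r) + 3*r**2*cos(2*r) - r*sin(2*r) - 3*r*cos(2*r) + 5*sin(2*r)/2 - cos(2*r)/2 + C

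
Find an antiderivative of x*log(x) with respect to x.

x**2*log(x)/2 - x**2/4 + C

Use integration by parts with u = log(x), dv = x dx.
Then du = 1/x dx and v = x**2/2.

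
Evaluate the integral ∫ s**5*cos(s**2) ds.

Let u = s², du = 2s ds; rewrite as (1/2)∫ u^2·cos(1u) du.
Now integrate by parts 2 times.

s**4*sin(s**2)/2 + s**2*cos(s**2) - sin(s**2) + C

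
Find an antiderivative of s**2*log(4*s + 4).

Use integration by parts with u = log(4*s + 4), dv = s**2 ds.
Then du = 4/(4*s + 4) ds and v = s**3/3.

s**3*log(4*s + 4)/3 - s**3/9 + s**2/6 - s/3 + log(s + 1)/3 + C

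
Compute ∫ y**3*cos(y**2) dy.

Let u = y², du = 2y dy; rewrite as (1/2)∫ u^1·cos(1u) du.
Now integrate by parts 1 time.

y**2*sin(y**2)/2 + cos(y**2)/2 + C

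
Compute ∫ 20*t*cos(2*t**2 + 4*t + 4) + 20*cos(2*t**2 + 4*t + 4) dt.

5*sin(2*t**2 + 4*t + 4) + C

Let u = 2*t**2 + 4*t + 4, so du = (4*t + 4) dt.
Rewriting, the integral becomes 5·∫ cos(u) du = 5·sin(u).
Substituting back, u = 2*t**2 + 4*t + 4.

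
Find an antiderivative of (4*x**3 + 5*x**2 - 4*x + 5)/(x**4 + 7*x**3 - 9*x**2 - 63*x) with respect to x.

-5*log(x)/63 + 73*log(x - 3)/90 - 23*log(x + 3)/36 + 547*log(x + 7)/140 + C

Factor the denominator: x*(x - 3)*(x + 3)*(x + 7).
Partial-fraction decomposition: 547/(140*(x + 7)) - 23/(36*(x + 3)) + 73/(90*(x - 3)) - 5/(63*x).
Integrate each term: A/(x−a) contributes A·log|x−a|.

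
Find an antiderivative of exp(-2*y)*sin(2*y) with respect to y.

Let I denote the integral. Integrate by parts with u = sin(2*y), dv = exp(-2*y) dy, so v = -exp(-2*y)/2: I = -exp(-2*y)*sin(2*y)/2 + ∫ exp(-2*y)*cos(2*y) dy.
Apply parts again with u = cos(2*y), dv = exp(-2*y) dy: ∫ exp(-2*y)*cos(2*y) dy = -exp(-2*y)*cos(2*y)/2 − I. Substituting back brings back I: I = -exp(-2*y)*sin(2*y)/2 - exp(-2*y)*cos(2*y)/2 − I.
Solving for I: (1 + 1)·I equals the remaining terms, so I = (1/2)·(-exp(-2*y)*sin(2*y)/2 - exp(-2*y)*cos(2*y)/2).

-exp(-2*y)*sin(2*y)/4 - exp(-2*y)*cos(2*y)/4 + C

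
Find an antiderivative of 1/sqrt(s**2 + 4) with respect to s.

Substitute s = 2·tan(θ), so ds = 2·sec(θ)^2 dθ and the radical becomes sqrt(s**2 + 4) = 2·sec(θ) by the Pythagorean identity.
Integrate the resulting trig expression in θ, then back-substitute tan(θ) = s/2, sec(θ) = sqrt(s**2 + 4)/2 (absorbing any constant into C).

log(s + sqrt(s**2 + 4)) + C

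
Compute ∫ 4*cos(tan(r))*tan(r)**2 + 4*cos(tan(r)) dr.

Let u = tan(r), so du = (tan(r)**2 + 1) dr.
Rewriting, the integral becomes 4·∫ cos(u) du = 4·sin(u).
Substituting back, u = tan(r).

4*sin(tan(r)) + C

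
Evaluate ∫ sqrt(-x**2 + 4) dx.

x*sqrt(-x**2 + 4)/2 + 2*asin(x/2) + C

Substitute x = 2·sin(θ), so dx = 2·cos(θ) dθ and the radical becomes sqrt(-x**2 + 4) = 2·cos(θ) by the Pythagorean identity.
Integrate the resulting trig expression in θ, then back-substitute θ = asin(x/2), sin(θ) = x/2, cos(θ) = sqrt(-x**2 + 4)/2 (absorbing any constant into C).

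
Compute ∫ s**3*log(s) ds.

Use integration by parts with u = log(s), dv = s**3 ds.
Then du = 1/s ds and v = s**4/4.

s**4*log(s)/4 - s**4/16 + C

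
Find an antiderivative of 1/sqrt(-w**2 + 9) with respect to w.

Substitute w = 3·sin(θ), so dw = 3·cos(θ) dθ and the radical becomes sqrt(-w**2 + 9) = 3·cos(θ) by the Pythagorean identity.
Integrate the resulting trig expression in θ, then back-substitute θ = asin(w/3), sin(θ) = w/3, cos(θ) = sqrt(-w**2 + 9)/3 (absorbing any constant into C).

asin(w/3) + C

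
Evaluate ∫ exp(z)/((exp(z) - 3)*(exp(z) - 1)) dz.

Let u = e^z, du = e^z dz.
The integral becomes ∫ du/((u-3)(u-1)); decompose into partial fractions.

log(exp(z) - 3)/2 - log(exp(z) - 1)/2 + C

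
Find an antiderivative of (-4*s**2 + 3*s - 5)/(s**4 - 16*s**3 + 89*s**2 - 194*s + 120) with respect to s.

-131*log(s - 6)/10 + 45*log(s - 5)/2 - 19*log(s - 4)/2 + log(s - 1)/10 + C

Factor the denominator: (s - 6)*(s - 5)*(s - 4)*(s - 1).
Partial-fraction decomposition: 1/(10*(s - 1)) - 19/(2*(s - 4)) + 45/(2*(s - 5)) - 131/(10*(s - 6)).
Integrate each term: A/(s−a) contributes A·log|s−a|.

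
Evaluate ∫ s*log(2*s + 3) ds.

s**2*log(2*s + 3)/2 - s**2/4 + 3*s/4 - 9*log(2*s + 3)/8 + C

Use integration by parts with u = log(2*s + 3), dv = s ds.
Then du = 2/(2*s + 3) ds and v = s**2/2.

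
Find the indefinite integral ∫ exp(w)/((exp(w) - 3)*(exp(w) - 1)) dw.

log(exp(w) - 3)/2 - log(exp(w) - 1)/2 + C

Let u = e^w, du = e^w dw.
The integral becomes ∫ du/((u-1)(u-3)); decompose into partial fractions.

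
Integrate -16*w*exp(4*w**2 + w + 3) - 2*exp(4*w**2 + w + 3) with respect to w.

Let u = 4*w**2 + w + 3, so du = (8*w + 1) dw.
Rewriting, the integral becomes -2·∫ e^u du = -2·e^u.
Substituting back, u = 4*w**2 + w + 3.

-2*exp(4*w**2 + w + 3) + C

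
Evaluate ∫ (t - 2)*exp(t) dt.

(t - 3)*exp(t) + C

Use integration by parts with u = t - 2, dv = exp(t) dt, so v = exp(t).
Apply parts 1 times (tabular method): alternate signs, differentiate u down to 0, integrate dv up.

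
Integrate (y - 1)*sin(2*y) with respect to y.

Use integration by parts with u = y - 1, dv = sin(2*y) dy, so v = -cos(2*y)/2.
Apply parts 1 times (tabular method): alternate signs, differentiate u down to 0, integrate dv up.

-y*cos(2*y)/2 + sin(2*y)/4 + cos(2*y)/2 + C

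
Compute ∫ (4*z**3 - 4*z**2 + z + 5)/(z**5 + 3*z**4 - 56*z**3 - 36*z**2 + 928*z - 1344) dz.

Factor the denominator: (z - 4)**2*(z - 2)*(z + 6)*(z + 7).
Partial-fraction decomposition: -1570/(1089*(z + 7)) + 1009/(800*(z + 6)) + 23/(288*(z - 2)) + 1217/(12100*(z - 4)) + 201/(220*(z - 4)**2).
Integrate each term; A/(z−a) gives A·log|z−a|; A/(z−a)² gives −A/(z−a).

1217*log(z - 4)/12100 + 23*log(z - 2)/288 + 1009*log(z + 6)/800 - 1570*log(z + 7)/1089 - 201/(220*z - 880) + C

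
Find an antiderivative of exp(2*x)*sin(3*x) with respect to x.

Let I denote the integral. Integrate by parts with u = sin(3*x), dv = exp(2*x) dx, so v = exp(2*x)/2: I = exp(2*x)*sin(3*x)/2 − (3/2)·∫ exp(2*x)*cos(3*x) dx.
Apply parts again with u = cos(3*x), dv = exp(2*x) dx: ∫ exp(2*x)*cos(3*x) dx = exp(2*x)*cos(3*x)/2 + (3/2)·I. Substituting back brings back I: I = exp(2*x)*sin(3*x)/2 - 3*exp(2*x)*cos(3*x)/4 − (9/4)·I.
Solving for I: (1 + 9/4)·I equals the remaining terms, so I = (4/13)·(exp(2*x)*sin(3*x)/2 - 3*exp(2*x)*cos(3*x)/4).

2*exp(2*x)*sin(3*x)/13 - 3*exp(2*x)*cos(3*x)/13 + C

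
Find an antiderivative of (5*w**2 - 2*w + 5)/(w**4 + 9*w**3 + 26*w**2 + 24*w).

5*log(w)/24 - 29*log(w + 2)/4 + 56*log(w + 3)/3 - 93*log(w + 4)/8 + C

Factor the denominator: w*(w + 2)*(w + 3)*(w + 4).
Partial-fraction decomposition: -93/(8*(w + 4)) + 56/(3*(w + 3)) - 29/(4*(w + 2)) + 5/(24*w).
Integrate each term: A/(w−a) contributes A·log|w−a|.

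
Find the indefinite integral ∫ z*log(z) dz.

Use integration by parts with u = log(z), dv = z dz.
Then du = 1/z dz and v = z**2/2.

z**2*log(z)/2 - z**2/4 + C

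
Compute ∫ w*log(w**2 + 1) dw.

Let u = w**2 + 1, so du = (2*w) dw.
The integral becomes (1/2)·∫ log(u) du; integrate by parts with u′=log(u), dv′=du.

w**2*log(w**2 + 1)/2 - w**2/2 + log(w**2 + 1)/2 + C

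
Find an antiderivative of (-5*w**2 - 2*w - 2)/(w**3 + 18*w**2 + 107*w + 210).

Factor the denominator: (w + 5)*(w + 6)*(w + 7).
Partial-fraction decomposition: -233/(2*(w + 7)) + 170/(w + 6) - 117/(2*(w + 5)).
Integrate each term: A/(w−a) contributes A·log|w−a|.

-117*log(w + 5)/2 + 170*log(w + 6) - 233*log(w + 7)/2 + C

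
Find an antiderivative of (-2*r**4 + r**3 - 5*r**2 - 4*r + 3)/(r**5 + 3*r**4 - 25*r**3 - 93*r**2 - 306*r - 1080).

-859*log(r - 6)/1650 + 637*log(r + 4)/250 - 1477*log(r + 5)/374 - 997*log(r**2 + 9)/25500 + 807*atan(r/3)/4250 + C

Factor the denominator: (r - 6)*(r + 4)*(r + 5)*(r**2 + 9).
Partial-fraction decomposition: -(997*r - 7263)/(12750*(r**2 + 9)) - 1477/(374*(r + 5)) + 637/(250*(r + 4)) - 859/(1650*(r - 6)).
Integrate each term; A/(r−a) gives A·log|r−a|; the (Br+D)/(r²+p²) term gives a log and an atan.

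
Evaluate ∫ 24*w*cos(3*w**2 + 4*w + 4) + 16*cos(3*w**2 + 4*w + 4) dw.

4*sin(3*w**2 + 4*w + 4) + C

Let u = 3*w**2 + 4*w + 4, so du = (6*w + 4) dw.
Rewriting, the integral becomes 4·∫ cos(u) du = 4·sin(u).
Substituting back, u = 3*w**2 + 4*w + 4.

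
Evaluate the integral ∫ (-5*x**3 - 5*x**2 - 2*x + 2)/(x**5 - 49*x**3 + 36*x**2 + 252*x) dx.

Factor the denominator: x*(x - 6)*(x - 3)*(x + 2)*(x + 7).
Partial-fraction decomposition: 743/(2275*(x + 7)) - 13/(200*(x + 2)) + 92/(225*(x - 3)) - 635/(936*(x - 6)) + 1/(126*x).
Integrate each term: A/(x−a) contributes A·log|x−a|.

log(x)/126 - 635*log(x - 6)/936 + 92*log(x - 3)/225 - 13*log(x + 2)/200 + 743*log(x + 7)/2275 + C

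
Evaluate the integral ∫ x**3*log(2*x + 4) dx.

x**4*log(2*x + 4)/4 - x**4/16 + x**3/6 - x**2/2 + 2*x - 4*log(x + 2) + C

Use integration by parts with u = log(2*x + 4), dv = x**3 dx.
Then du = 2/(2*x + 4) dx and v = x**4/4.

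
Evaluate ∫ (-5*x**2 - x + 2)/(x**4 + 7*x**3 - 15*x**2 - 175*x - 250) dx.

-32*log(x - 5)/175 + 16*log(x + 2)/63 - 16*log(x + 5)/225 + 59/(15*x + 75) + C

Factor the denominator: (x - 5)*(x + 2)*(x + 5)**2.
Partial-fraction decomposition: -16/(225*(x + 5)) - 59/(15*(x + 5)**2) + 16/(63*(x + 2)) - 32/(175*(x - 5)).
Integrate each term; A/(x−a) gives A·log|x−a|; A/(x−a)² gives −A/(x−a).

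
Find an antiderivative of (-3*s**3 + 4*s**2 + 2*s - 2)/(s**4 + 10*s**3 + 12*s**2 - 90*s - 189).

-41*log(s - 3)/360 + 1345*log(s + 3)/288 - 1209*log(s + 7)/160 + 109/(24*s + 72) + C

Factor the denominator: (s - 3)*(s + 3)**2*(s + 7).
Partial-fraction decomposition: -1209/(160*(s + 7)) + 1345/(288*(s + 3)) - 109/(24*(s + 3)**2) - 41/(360*(s - 3)).
Integrate each term; A/(s−a) gives A·log|s−a|; A/(s−a)² gives −A/(s−a).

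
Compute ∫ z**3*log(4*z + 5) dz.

Use integration by parts with u = log(4*z + 5), dv = z**3 dz.
Then du = 4/(4*z + 5) dz and v = z**4/4.

z**4*log(4*z + 5)/4 - z**4/16 + 5*z**3/48 - 25*z**2/128 + 125*z/256 - 625*log(4*z + 5)/1024 + C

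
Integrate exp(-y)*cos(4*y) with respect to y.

Let I denote the integral. Integrate by parts with u = cos(4*y), dv = exp(-y) dy, so v = -exp(-y): I = -exp(-y)*cos(4*y) − 4·∫ exp(-y)*sin(4*y) dy.
Apply parts again with u = sin(4*y), dv = exp(-y) dy: ∫ exp(-y)*sin(4*y) dy = -exp(-y)*sin(4*y) + 4·I. Substituting back brings back I: I = 4*exp(-y)*sin(4*y) - exp(-y)*cos(4*y) − 16·I.
Solving for I: (1 + 16)·I equals the remaining terms, so I = (1/17)·(4*exp(-y)*sin(4*y) - exp(-y)*cos(4*y)).

4*exp(-y)*sin(4*y)/17 - exp(-y)*cos(4*y)/17 + C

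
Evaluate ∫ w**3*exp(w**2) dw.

Let u = w², du = 2w dw; rewrite as (1/2)∫ u^1·exp(1u) du.
Now integrate by parts 1 time.

(w**2 - 1)*exp(w**2)/2 + C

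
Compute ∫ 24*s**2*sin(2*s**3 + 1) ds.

Let u = 2*s**3 + 1, so du = (6*s**2) ds.
Rewriting, the integral becomes 4·∫ sin(u) du = 4·-cos(u).
Substituting back, u = 2*s**3 + 1.

-4*cos(2*s**3 + 1) + C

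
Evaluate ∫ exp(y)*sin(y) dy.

Let I denote the integral. Integrate by parts with u = sin(y), dv = exp(y) dy, so v = exp(y): I = exp(y)*sin(y) − ∫ exp(y)*cos(y) dy.
Apply parts again with u = cos(y), dv = exp(y) dy: ∫ exp(y)*cos(y) dy = exp(y)*cos(y) + I. Substituting back brings back I: I = exp(y)*sin(y) - exp(y)*cos(y) − I.
Solving for I: (1 + 1)·I equals the remaining terms, so I = (1/2)·(exp(y)*sin(y) - exp(y)*cos(y)).

exp(y)*sin(y)/2 - exp(y)*cos(y)/2 + C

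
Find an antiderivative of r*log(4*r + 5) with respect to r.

Use integration by parts with u = log(4*r + 5), dv = r dr.
Then du = 4/(4*r + 5) dr and v = r**2/2.

r**2*log(4*r + 5)/2 - r**2/4 + 5*r/8 - 25*log(4*r + 5)/32 + C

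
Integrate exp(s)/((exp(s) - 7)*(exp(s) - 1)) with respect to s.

Let u = e^s, du = e^s ds.
The integral becomes ∫ du/((u-1)(u-7)); decompose into partial fractions.

log(exp(s) - 7)/6 - log(exp(s) - 1)/6 + C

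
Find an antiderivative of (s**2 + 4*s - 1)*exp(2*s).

(2*s**2 + 6*s - 5)*exp(2*s)/4 + C

Use integration by parts with u = s**2 + 4*s - 1, dv = exp(2*s) ds, so v = exp(2*s)/2.
Apply parts 2 times (tabular method): alternate signs, differentiate u down to 0, integrate dv up.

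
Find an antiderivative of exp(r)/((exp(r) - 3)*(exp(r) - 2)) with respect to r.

log(exp(r) - 3) - log(exp(r) - 2) + C

Let u = e^r, du = e^r dr.
The integral becomes ∫ du/((u-3)(u-2)); decompose into partial fractions.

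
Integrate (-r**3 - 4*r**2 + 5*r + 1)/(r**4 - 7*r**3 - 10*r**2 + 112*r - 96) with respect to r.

Factor the denominator: (r - 6)*(r - 4)*(r - 1)*(r + 4).
Partial-fraction decomposition: 19/(400*(r + 4)) + 1/(75*(r - 1)) + 107/(48*(r - 4)) - 329/(100*(r - 6)).
Integrate each term: A/(r−a) contributes A·log|r−a|.

-329*log(r - 6)/100 + 107*log(r - 4)/48 + log(r - 1)/75 + 19*log(r + 4)/400 + C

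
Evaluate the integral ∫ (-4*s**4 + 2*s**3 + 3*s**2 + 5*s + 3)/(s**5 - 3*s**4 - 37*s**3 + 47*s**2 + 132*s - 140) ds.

Factor the denominator: (s - 7)*(s - 2)*(s - 1)*(s + 2)*(s + 5).
Partial-fraction decomposition: -899/(504*(s + 5)) + 25/(108*(s + 2)) + 1/(12*(s - 1)) + 23/(140*(s - 2)) - 2911/(1080*(s - 7)).
Integrate each term: A/(s−a) contributes A·log|s−a|.

-2911*log(s - 7)/1080 + 23*log(s - 2)/140 + log(s - 1)/12 + 25*log(s + 2)/108 - 899*log(s + 5)/504 + C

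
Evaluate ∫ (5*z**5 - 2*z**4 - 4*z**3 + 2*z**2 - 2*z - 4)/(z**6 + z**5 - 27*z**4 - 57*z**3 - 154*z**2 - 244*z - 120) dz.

Factor the denominator: (z - 6)*(z + 1)**2*(z + 5)*(z**2 + 4).
Partial-fraction decomposition: (187*z - 732)/(725*(z**2 + 4)) + 16319/(5104*(z + 5)) - 1977/(19600*(z + 1)) + 3/(140*(z + 1)**2) + 887/(539*(z - 6)).
Integrate each term; A/(z−a) gives A·log|z−a|; the (Bz+D)/(z²+p²) term gives a log and an atan.

887*log(z - 6)/539 - 1977*log(z + 1)/19600 + 16319*log(z + 5)/5104 + 187*log(z**2 + 4)/1450 - 366*atan(z/2)/725 - 3/(140*z + 140) + C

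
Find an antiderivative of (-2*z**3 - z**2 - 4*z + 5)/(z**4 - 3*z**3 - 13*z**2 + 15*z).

Factor the denominator: z*(z - 5)*(z - 1)*(z + 3).
Partial-fraction decomposition: -31/(48*(z + 3)) + 1/(8*(z - 1)) - 29/(16*(z - 5)) + 1/(3*z).
Integrate each term: A/(z−a) contributes A·log|z−a|.

log(z)/3 - 29*log(z - 5)/16 + log(z - 1)/8 - 31*log(z + 3)/48 + C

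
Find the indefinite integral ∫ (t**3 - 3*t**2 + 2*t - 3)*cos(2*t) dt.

Use integration by parts with u = t**3 - 3*t**2 + 2*t - 3, dv = cos(2*t) dt, so v = sin(2*t)/2.
Apply parts 3 times (tabular method): alternate signs, differentiate u down to 0, integrate dv up.

t**3*sin(2*t)/2 - 3*t**2*sin(2*t)/2 + 3*t**2*cos(2*t)/4 + t*sin(2*t)/4 - 3*t*cos(2*t)/2 - 3*sin(2*t)/4 + cos(2*t)/8 + C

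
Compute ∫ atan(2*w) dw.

Use integration by parts with u = arctan(2*w), dv = dw.
Then du = 2/(4*w**2 + 1) dw.

w*atan(2*w) - log(4*w**2 + 1)/4 + C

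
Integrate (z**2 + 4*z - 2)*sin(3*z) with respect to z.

-z**2*cos(3*z)/3 + 2*z*sin(3*z)/9 - 4*z*cos(3*z)/3 + 4*sin(3*z)/9 + 20*cos(3*z)/27 + C

Use integration by parts with u = z**2 + 4*z - 2, dv = sin(3*z) dz, so v = -cos(3*z)/3.
Apply parts 2 times (tabular method): alternate signs, differentiate u down to 0, integrate dv up.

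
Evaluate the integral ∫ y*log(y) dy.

Use integration by parts with u = log(y), dv = y dy.
Then du = 1/y dy and v = y**2/2.

y**2*log(y)/2 - y**2/4 + C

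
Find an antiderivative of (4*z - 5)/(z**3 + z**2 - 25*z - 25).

Factor the denominator: (z - 5)*(z + 1)*(z + 5).
Partial-fraction decomposition: -5/(8*(z + 5)) + 3/(8*(z + 1)) + 1/(4*(z - 5)).
Integrate each term: A/(z−a) contributes A·log|z−a|.

log(z - 5)/4 + 3*log(z + 1)/8 - 5*log(z + 5)/8 + C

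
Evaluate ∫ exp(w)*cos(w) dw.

Let I denote the integral. Integrate by parts with u = cos(w), dv = exp(w) dw, so v = exp(w): I = exp(w)*cos(w) + ∫ exp(w)*sin(w) dw.
Apply parts again with u = sin(w), dv = exp(w) dw: ∫ exp(w)*sin(w) dw = exp(w)*sin(w) − I. Substituting back brings back I: I = exp(w)*sin(w) + exp(w)*cos(w) − I.
Solving for I: (1 + 1)·I equals the remaining terms, so I = (1/2)·(exp(w)*sin(w) + exp(w)*cos(w)).

exp(w)*sin(w)/2 + exp(w)*cos(w)/2 + C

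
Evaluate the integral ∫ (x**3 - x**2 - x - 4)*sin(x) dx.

Use integration by parts with u = x**3 - x**2 - x - 4, dv = sin(x) dx, so v = -cos(x).
Apply parts 3 times (tabular method): alternate signs, differentiate u down to 0, integrate dv up.

-x**3*cos(x) + 3*x**2*sin(x) + x**2*cos(x) - 2*x*sin(x) + 7*x*cos(x) - 7*sin(x) + 2*cos(x) + C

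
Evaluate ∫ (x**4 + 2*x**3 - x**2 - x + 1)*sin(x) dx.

Use integration by parts with u = x**4 + 2*x**3 - x**2 - x + 1, dv = sin(x) dx, so v = -cos(x).
Apply parts 4 times (tabular method): alternate signs, differentiate u down to 0, integrate dv up.

-x**4*cos(x) + 4*x**3*sin(x) - 2*x**3*cos(x) + 6*x**2*sin(x) + 13*x**2*cos(x) - 26*x*sin(x) + 13*x*cos(x) - 13*sin(x) - 27*cos(x) + C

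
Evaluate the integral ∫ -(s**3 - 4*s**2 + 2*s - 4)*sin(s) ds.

s**3*cos(s) - 3*s**2*sin(s) - 4*s**2*cos(s) + 8*s*sin(s) - 4*s*cos(s) + 4*sin(s) + 4*cos(s) + C

Use integration by parts with u = s**3 - 4*s**2 + 2*s - 4, dv = -sin(s) ds, so v = cos(s).
Apply parts 3 times (tabular method): alternate signs, differentiate u down to 0, integrate dv up.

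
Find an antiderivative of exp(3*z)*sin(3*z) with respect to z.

Let I denote the integral. Integrate by parts with u = sin(3*z), dv = exp(3*z) dz, so v = exp(3*z)/3: I = exp(3*z)*sin(3*z)/3 − ∫ exp(3*z)*cos(3*z) dz.
Apply parts again with u = cos(3*z), dv = exp(3*z) dz: ∫ exp(3*z)*cos(3*z) dz = exp(3*z)*cos(3*z)/3 + I. Substituting back brings back I: I = exp(3*z)*sin(3*z)/3 - exp(3*z)*cos(3*z)/3 − I.
Solving for I: (1 + 1)·I equals the remaining terms, so I = (1/2)·(exp(3*z)*sin(3*z)/3 - exp(3*z)*cos(3*z)/3).

exp(3*z)*sin(3*z)/6 - exp(3*z)*cos(3*z)/6 + C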